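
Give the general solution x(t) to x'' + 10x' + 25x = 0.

x = C1*exp(-5*t) + C2*t*exp(-5*t)

Characteristic equation r² + 10r + 25 = 0 has discriminant (10)² - 4·(25) = 0, so r = -5 is a repeated root.
Hence x_h = (C1 + C2*t)*exp(-5*t).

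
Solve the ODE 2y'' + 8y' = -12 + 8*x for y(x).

Divide through by 2: y'' + 4y' = -6 + 4*x.
Characteristic equation r² + 4r = 0 factors as (r + 4)r = 0, so r = -4, 0.
Hence y_h = C1*exp(-4*x) + C2.
Since 0 is a characteristic root (multiplicity 1), multiply the polynomial trial by x: try y_p = x*(A0 + A1*x). Substituting and matching coefficients of each power of x gives A0 = -7/4, A1 = 1/2, so y_p = x^2/2 - 7*x/4.

y = C2 + x**2/2 - 7*x/4 + C1*exp(-4*x)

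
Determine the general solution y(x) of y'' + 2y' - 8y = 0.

Characteristic equation r² + 2r - 8 = 0 factors as (r + 4)(r - 2) = 0, so r = -4, 2.
Hence y_h = C1*exp(-4*x) + C2*exp(2*x).

y = C1*exp(-4*x) + C2*exp(2*x)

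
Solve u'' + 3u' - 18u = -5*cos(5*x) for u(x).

u = -75*sin(5*x)/2074 + 215*cos(5*x)/2074 + C1*exp(-6*x) + C2*exp(3*x)

Characteristic equation r² + 3r - 18 = 0 factors as (r + 6)(r - 3) = 0, so r = -6, 3.
Hence u_h = C1*exp(-6*x) + C2*exp(3*x).
Try u_p = A*cos(5*x) + B*sin(5*x). Substituting and equating the coefficients of cos(5x) and sin(5x) gives A = 215/2074, B = -75/2074, so u_p = -75*sin(5*x)/2074 + 215*cos(5*x)/2074.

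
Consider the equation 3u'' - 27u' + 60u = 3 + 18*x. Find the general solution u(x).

u = 37/200 + 3*x/10 + C1*exp(4*x) + C2*exp(5*x)

Divide through by 3: u'' - 9u' + 20u = 1 + 6*x.
Characteristic equation r² - 9r + 20 = 0 factors as (r - 4)(r - 5) = 0, so r = 4, 5.
Hence u_h = C1*exp(4*x) + C2*exp(5*x).
For the particular solution try u_p = A0 + A1*x. Substituting and matching coefficients of each power of x gives A0 = 37/200, A1 = 3/10, so u_p = 37/200 + 3*x/10.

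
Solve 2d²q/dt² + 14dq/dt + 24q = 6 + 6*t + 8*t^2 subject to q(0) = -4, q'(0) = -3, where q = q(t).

Divide through by 2: q'' + 7q' + 12q = 3 + 3*t + 4*t^2.
Characteristic equation r² + 7r + 12 = 0 factors as (r + 4)(r + 3) = 0, so r = -4, -3.
Hence q_h = C1*exp(-4*t) + C2*exp(-3*t).
For the particular solution try q_p = A0 + A1*t + A2*t^2. Substituting and matching coefficients of each power of t gives A0 = 119/432, A1 = -5/36, A2 = 1/3, so q_p = 119/432 - 5*t/36 + t^2/3.
General solution: q = 119/432 - 5*t/36 + t^2/3 + C1*exp(-4*t) + C2*exp(-3*t).
Apply the initial conditions: q(0) = 119/432 + C1 + C2 = -4 and q'(0) = -5/36 - 4*C1 - 3*C2 = -3. Solving gives C1 = 251/16, C2 = -539/27.

q = 119/432 - 539*exp(-3*t)/27 - 5*t/36 + t**2/3 + 251*exp(-4*t)/16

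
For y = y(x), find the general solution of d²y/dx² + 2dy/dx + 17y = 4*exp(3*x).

Characteristic equation r² + 2r + 17 = 0 has discriminant (2)² - 4·(17) = -64 < 0, so r = -1 ± 4i.
Hence y_h = C1*cos(4*x)*exp(-x) + C2*exp(-x)*sin(4*x).
Try y_p = A*exp(3*x). Substituting into the equation and dividing by exp(3*x) gives A = 1/8, so y_p = exp(3*x)/8.

y = exp(3*x)/8 + C1*cos(4*x)*exp(-x) + C2*exp(-x)*sin(4*x)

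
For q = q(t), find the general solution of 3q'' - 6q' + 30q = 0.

q = C1*cos(3*t)*exp(t) + C2*exp(t)*sin(3*t)

Divide through by 3: q'' - 2q' + 10q = 0.
Characteristic equation r² - 2r + 10 = 0 has discriminant (-2)² - 4·(10) = -36 < 0, so r = 1 ± 3i.
Hence q_h = C1*cos(3*t)*exp(t) + C2*exp(t)*sin(3*t).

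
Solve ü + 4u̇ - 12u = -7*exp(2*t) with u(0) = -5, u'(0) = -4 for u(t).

u = -265*exp(2*t)/64 - 55*exp(-6*t)/64 - 7*t*exp(2*t)/8

Characteristic equation r² + 4r - 12 = 0 factors as (r + 6)(r - 2) = 0, so r = -6, 2.
Hence u_h = C1*exp(-6*t) + C2*exp(2*t).
Since exp(2*t) solves the homogeneous equation (r = 2 is a root of multiplicity 1), multiply the trial by t. Try u_p = A*t*exp(2*t). Substituting into the equation and dividing by exp(2*t) gives A = -7/8, so u_p = -7*t*exp(2*t)/8.
General solution: u = C1*exp(-6*t) + C2*exp(2*t) - 7*t*exp(2*t)/8.
Apply the initial conditions: u(0) = C1 + C2 = -5 and u'(0) = -7/8 - 6*C1 + 2*C2 = -4. Solving gives C1 = -55/64, C2 = -265/64.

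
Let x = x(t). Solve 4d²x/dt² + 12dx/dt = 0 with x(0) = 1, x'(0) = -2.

Divide through by 4: x'' + 3x' = 0.
Characteristic equation r² + 3r = 0 factors as (r + 3)r = 0, so r = -3, 0.
Hence x_h = C1*exp(-3*t) + C2.
Apply the initial conditions: x(0) = C1 + C2 = 1 and x'(0) = -3*C1 = -2. Solving gives C1 = 2/3, C2 = 1/3.

x = 1/3 + 2*exp(-3*t)/3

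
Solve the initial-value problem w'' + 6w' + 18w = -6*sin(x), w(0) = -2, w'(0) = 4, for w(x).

w = -102*sin(x)/325 + 36*cos(x)/325 - 686*cos(3*x)*exp(-3*x)/325 - 656*exp(-3*x)*sin(3*x)/975

Characteristic equation r² + 6r + 18 = 0 has discriminant (6)² - 4·(18) = -36 < 0, so r = -3 ± 3i.
Hence w_h = C1*cos(3*x)*exp(-3*x) + C2*exp(-3*x)*sin(3*x).
Try w_p = A*cos(x) + B*sin(x). Substituting and equating the coefficients of cos(x) and sin(x) gives A = 36/325, B = -102/325, so w_p = -102*sin(x)/325 + 36*cos(x)/325.
General solution: w = -102*sin(x)/325 + 36*cos(x)/325 + C1*cos(3*x)*exp(-3*x) + C2*exp(-3*x)*sin(3*x).
Apply the initial conditions: w(0) = 36/325 + C1 = -2 and w'(0) = -102/325 - 3*C1 + 3*C2 = 4. Solving gives C1 = -686/325, C2 = -656/975.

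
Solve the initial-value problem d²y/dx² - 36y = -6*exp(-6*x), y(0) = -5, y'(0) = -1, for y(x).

Characteristic equation r² - 36 = 0 factors as (r + 6)(r - 6) = 0, so r = -6, 6.
Hence y_h = C1*exp(-6*x) + C2*exp(6*x).
Since exp(-6*x) solves the homogeneous equation (r = -6 is a root of multiplicity 1), multiply the trial by x. Try y_p = A*x*exp(-6*x). Substituting into the equation and dividing by exp(-6*x) gives A = 1/2, so y_p = x*exp(-6*x)/2.
General solution: y = C1*exp(-6*x) + C2*exp(6*x) + x*exp(-6*x)/2.
Apply the initial conditions: y(0) = C1 + C2 = -5 and y'(0) = 1/2 - 6*C1 + 6*C2 = -1. Solving gives C1 = -19/8, C2 = -21/8.

y = -21*exp(6*x)/8 - 19*exp(-6*x)/8 + x*exp(-6*x)/2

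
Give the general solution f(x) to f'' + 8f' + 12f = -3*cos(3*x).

Characteristic equation r² + 8r + 12 = 0 factors as (r + 6)(r + 2) = 0, so r = -6, -2.
Hence f_h = C1*exp(-6*x) + C2*exp(-2*x).
Try f_p = A*cos(3*x) + B*sin(3*x). Substituting and equating the coefficients of cos(3x) and sin(3x) gives A = -1/65, B = -8/65, so f_p = -8*sin(3*x)/65 - cos(3*x)/65.

f = -8*sin(3*x)/65 - cos(3*x)/65 + C1*exp(-6*x) + C2*exp(-2*x)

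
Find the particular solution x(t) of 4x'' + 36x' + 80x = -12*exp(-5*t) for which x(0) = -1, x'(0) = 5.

Divide through by 4: x'' + 9x' + 20x = -3*exp(-5*t).
Characteristic equation r² + 9r + 20 = 0 factors as (r + 4)(r + 5) = 0, so r = -4, -5.
Hence x_h = C1*exp(-4*t) + C2*exp(-5*t).
Since exp(-5*t) solves the homogeneous equation (r = -5 is a root of multiplicity 1), multiply the trial by t. Try x_p = A*t*exp(-5*t). Substituting into the equation and dividing by exp(-5*t) gives A = 3, so x_p = 3*t*exp(-5*t).
General solution: x = C1*exp(-4*t) + C2*exp(-5*t) + 3*t*exp(-5*t).
Apply the initial conditions: x(0) = C1 + C2 = -1 and x'(0) = 3 - 5*C2 - 4*C1 = 5. Solving gives C1 = -3, C2 = 2.

x = -3*exp(-4*t) + 2*exp(-5*t) + 3*t*exp(-5*t)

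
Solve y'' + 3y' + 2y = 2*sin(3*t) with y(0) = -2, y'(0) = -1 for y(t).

y = -22*exp(-t)/5 - 9*cos(3*t)/65 - 7*sin(3*t)/65 + 33*exp(-2*t)/13

Characteristic equation r² + 3r + 2 = 0 factors as (r + 1)(r + 2) = 0, so r = -1, -2.
Hence y_h = C1*exp(-t) + C2*exp(-2*t).
Try y_p = A*cos(3*t) + B*sin(3*t). Substituting and equating the coefficients of cos(3t) and sin(3t) gives A = -9/65, B = -7/65, so y_p = -9*cos(3*t)/65 - 7*sin(3*t)/65.
General solution: y = -9*cos(3*t)/65 - 7*sin(3*t)/65 + C1*exp(-t) + C2*exp(-2*t).
Apply the initial conditions: y(0) = -9/65 + C1 + C2 = -2 and y'(0) = -21/65 - C1 - 2*C2 = -1. Solving gives C1 = -22/5, C2 = 33/13.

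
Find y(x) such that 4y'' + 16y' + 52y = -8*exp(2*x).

y = -2*exp(2*x)/25 + C1*cos(3*x)*exp(-2*x) + C2*exp(-2*x)*sin(3*x)

Divide through by 4: y'' + 4y' + 13y = -2*exp(2*x).
Characteristic equation r² + 4r + 13 = 0 has discriminant (4)² - 4·(13) = -36 < 0, so r = -2 ± 3i.
Hence y_h = C1*cos(3*x)*exp(-2*x) + C2*exp(-2*x)*sin(3*x).
Try y_p = A*exp(2*x). Substituting into the equation and dividing by exp(2*x) gives A = -2/25, so y_p = -2*exp(2*x)/25.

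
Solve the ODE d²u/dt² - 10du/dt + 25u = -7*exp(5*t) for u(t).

u = C1*exp(5*t) - 7*t**2*exp(5*t)/2 + C2*t*exp(5*t)

Characteristic equation r² - 10r + 25 = 0 has discriminant (-10)² - 4·(25) = 0, so r = 5 is a repeated root.
Hence u_h = (C1 + C2*t)*exp(5*t).
Since exp(5*t) solves the homogeneous equation (r = 5 is a root of multiplicity 2), multiply the trial by t^2. Try u_p = A*t^2*exp(5*t). Substituting into the equation and dividing by exp(5*t) gives A = -7/2, so u_p = -7*t^2*exp(5*t)/2.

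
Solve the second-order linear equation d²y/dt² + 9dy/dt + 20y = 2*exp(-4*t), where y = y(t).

Characteristic equation r² + 9r + 20 = 0 factors as (r + 4)(r + 5) = 0, so r = -4, -5.
Hence y_h = C1*exp(-4*t) + C2*exp(-5*t).
Since exp(-4*t) solves the homogeneous equation (r = -4 is a root of multiplicity 1), multiply the trial by t. Try y_p = A*t*exp(-4*t). Substituting into the equation and dividing by exp(-4*t) gives A = 2, so y_p = 2*t*exp(-4*t).

y = C1*exp(-4*t) + C2*exp(-5*t) + 2*t*exp(-4*t)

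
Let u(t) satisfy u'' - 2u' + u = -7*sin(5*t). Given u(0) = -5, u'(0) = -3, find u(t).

Characteristic equation r² - 2r + 1 = 0 has discriminant (-2)² - 4·(1) = 0, so r = 1 is a repeated root.
Hence u_h = (C1 + C2*t)*exp(t).
Try u_p = A*cos(5*t) + B*sin(5*t). Substituting and equating the coefficients of cos(5t) and sin(5t) gives A = -35/338, B = 42/169, so u_p = -35*cos(5*t)/338 + 42*sin(5*t)/169.
General solution: u = -35*cos(5*t)/338 + 42*sin(5*t)/169 + C1*exp(t) + C2*t*exp(t).
Apply the initial conditions: u(0) = -35/338 + C1 = -5 and u'(0) = 210/169 + C1 + C2 = -3. Solving gives C1 = -1655/338, C2 = 17/26.

u = -1655*exp(t)/338 - 35*cos(5*t)/338 + 42*sin(5*t)/169 + 17*t*exp(t)/26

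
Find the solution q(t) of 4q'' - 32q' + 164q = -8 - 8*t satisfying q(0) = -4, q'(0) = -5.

q = -98/1681 - 2*t/41 - 6626*cos(5*t)*exp(4*t)/1681 + 18181*exp(4*t)*sin(5*t)/8405

Divide through by 4: q'' - 8q' + 41q = -2 - 2*t.
Characteristic equation r² - 8r + 41 = 0 has discriminant (-8)² - 4·(41) = -100 < 0, so r = 4 ± 5i.
Hence q_h = C1*cos(5*t)*exp(4*t) + C2*exp(4*t)*sin(5*t).
For the particular solution try q_p = A0 + A1*t. Substituting and matching coefficients of each power of t gives A0 = -98/1681, A1 = -2/41, so q_p = -98/1681 - 2*t/41.
General solution: q = -98/1681 - 2*t/41 + C1*cos(5*t)*exp(4*t) + C2*exp(4*t)*sin(5*t).
Apply the initial conditions: q(0) = -98/1681 + C1 = -4 and q'(0) = -2/41 + 4*C1 + 5*C2 = -5. Solving gives C1 = -6626/1681, C2 = 18181/8405.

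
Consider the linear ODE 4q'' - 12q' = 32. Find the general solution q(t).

Divide through by 4: q'' - 3q' = 8.
Characteristic equation r² - 3r = 0 factors as (r - 3)r = 0, so r = 3, 0.
Hence q_h = C1*exp(3*t) + C2.
Since 1 solves the homogeneous equation (r = 0 is a root of multiplicity 1), multiply the trial by t. Try q_p = A*t. Substituting into the equation and dividing by 1 gives A = -8/3, so q_p = -8*t/3.

q = C2 - 8*t/3 + C1*exp(3*t)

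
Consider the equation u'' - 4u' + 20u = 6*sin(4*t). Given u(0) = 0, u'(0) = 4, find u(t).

Characteristic equation r² - 4r + 20 = 0 has discriminant (-4)² - 4·(20) = -64 < 0, so r = 2 ± 4i.
Hence u_h = C1*cos(4*t)*exp(2*t) + C2*exp(2*t)*sin(4*t).
Try u_p = A*cos(4*t) + B*sin(4*t). Substituting and equating the coefficients of cos(4t) and sin(4t) gives A = 6/17, B = 3/34, so u_p = 3*sin(4*t)/34 + 6*cos(4*t)/17.
General solution: u = 3*sin(4*t)/34 + 6*cos(4*t)/17 + C1*cos(4*t)*exp(2*t) + C2*exp(2*t)*sin(4*t).
Apply the initial conditions: u(0) = 6/17 + C1 = 0 and u'(0) = 6/17 + 2*C1 + 4*C2 = 4. Solving gives C1 = -6/17, C2 = 37/34.

u = 3*sin(4*t)/34 + 6*cos(4*t)/17 - 6*cos(4*t)*exp(2*t)/17 + 37*exp(2*t)*sin(4*t)/34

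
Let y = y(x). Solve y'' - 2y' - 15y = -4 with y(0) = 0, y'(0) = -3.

y = 4/15 - 19*exp(5*x)/40 + 5*exp(-3*x)/24

Characteristic equation r² - 2r - 15 = 0 factors as (r - 5)(r + 3) = 0, so r = 5, -3.
Hence y_h = C1*exp(5*x) + C2*exp(-3*x).
For the particular solution try y_p = A0. Substituting and matching coefficients of each power of x gives A0 = 4/15, so y_p = 4/15.
General solution: y = 4/15 + C1*exp(5*x) + C2*exp(-3*x).
Apply the initial conditions: y(0) = 4/15 + C1 + C2 = 0 and y'(0) = -3*C2 + 5*C1 = -3. Solving gives C1 = -19/40, C2 = 5/24.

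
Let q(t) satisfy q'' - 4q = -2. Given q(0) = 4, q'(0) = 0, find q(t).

Characteristic equation r² - 4 = 0 factors as (r - 2)(r + 2) = 0, so r = 2, -2.
Hence q_h = C1*exp(2*t) + C2*exp(-2*t).
For the particular solution try q_p = A0. Substituting and matching coefficients of each power of t gives A0 = 1/2, so q_p = 1/2.
General solution: q = 1/2 + C1*exp(2*t) + C2*exp(-2*t).
Apply the initial conditions: q(0) = 1/2 + C1 + C2 = 4 and q'(0) = -2*C2 + 2*C1 = 0. Solving gives C1 = 7/4, C2 = 7/4.

q = 1/2 + 7*exp(-2*t)/4 + 7*exp(2*t)/4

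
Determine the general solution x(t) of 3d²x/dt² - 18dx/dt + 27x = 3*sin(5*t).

Divide through by 3: x'' - 6x' + 9x = sin(5*t).
Characteristic equation r² - 6r + 9 = 0 has discriminant (-6)² - 4·(9) = 0, so r = 3 is a repeated root.
Hence x_h = (C1 + C2*t)*exp(3*t).
Try x_p = A*cos(5*t) + B*sin(5*t). Substituting and equating the coefficients of cos(5t) and sin(5t) gives A = 15/578, B = -4/289, so x_p = -4*sin(5*t)/289 + 15*cos(5*t)/578.

x = -4*sin(5*t)/289 + 15*cos(5*t)/578 + C1*exp(3*t) + C2*t*exp(3*t)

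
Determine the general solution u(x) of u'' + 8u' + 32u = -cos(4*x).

u = -sin(4*x)/40 - cos(4*x)/80 + C1*cos(4*x)*exp(-4*x) + C2*exp(-4*x)*sin(4*x)

Characteristic equation r² + 8r + 32 = 0 has discriminant (8)² - 4·(32) = -64 < 0, so r = -4 ± 4i.
Hence u_h = C1*cos(4*x)*exp(-4*x) + C2*exp(-4*x)*sin(4*x).
Try u_p = A*cos(4*x) + B*sin(4*x). Substituting and equating the coefficients of cos(4x) and sin(4x) gives A = -1/80, B = -1/40, so u_p = -sin(4*x)/40 - cos(4*x)/80.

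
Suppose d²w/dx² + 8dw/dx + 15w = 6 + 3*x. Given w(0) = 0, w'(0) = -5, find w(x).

Characteristic equation r² + 8r + 15 = 0 factors as (r + 5)(r + 3) = 0, so r = -5, -3.
Hence w_h = C1*exp(-5*x) + C2*exp(-3*x).
For the particular solution try w_p = A0 + A1*x. Substituting and matching coefficients of each power of x gives A0 = 22/75, A1 = 1/5, so w_p = 22/75 + x/5.
General solution: w = 22/75 + x/5 + C1*exp(-5*x) + C2*exp(-3*x).
Apply the initial conditions: w(0) = 22/75 + C1 + C2 = 0 and w'(0) = 1/5 - 5*C1 - 3*C2 = -5. Solving gives C1 = 76/25, C2 = -10/3.

w = 22/75 - 10*exp(-3*x)/3 + x/5 + 76*exp(-5*x)/25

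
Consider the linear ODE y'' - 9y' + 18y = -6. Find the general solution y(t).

Characteristic equation r² - 9r + 18 = 0 factors as (r - 6)(r - 3) = 0, so r = 6, 3.
Hence y_h = C1*exp(6*t) + C2*exp(3*t).
For the particular solution try y_p = A0. Substituting and matching coefficients of each power of t gives A0 = -1/3, so y_p = -1/3.

y = -1/3 + C1*exp(6*t) + C2*exp(3*t)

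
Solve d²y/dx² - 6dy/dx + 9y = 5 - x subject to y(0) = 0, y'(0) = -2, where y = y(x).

y = 13/27 - 13*exp(3*x)/27 - x/9 - 4*x*exp(3*x)/9

Characteristic equation r² - 6r + 9 = 0 has discriminant (-6)² - 4·(9) = 0, so r = 3 is a repeated root.
Hence y_h = (C1 + C2*x)*exp(3*x).
For the particular solution try y_p = A0 + A1*x. Substituting and matching coefficients of each power of x gives A0 = 13/27, A1 = -1/9, so y_p = 13/27 - x/9.
General solution: y = 13/27 - x/9 + C1*exp(3*x) + C2*x*exp(3*x).
Apply the initial conditions: y(0) = 13/27 + C1 = 0 and y'(0) = -1/9 + C2 + 3*C1 = -2. Solving gives C1 = -13/27, C2 = -4/9.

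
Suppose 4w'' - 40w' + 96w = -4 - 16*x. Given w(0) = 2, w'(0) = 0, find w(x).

w = -1/9 - 149*exp(6*x)/36 - x/6 + 25*exp(4*x)/4

Divide through by 4: w'' - 10w' + 24w = -1 - 4*x.
Characteristic equation r² - 10r + 24 = 0 factors as (r - 4)(r - 6) = 0, so r = 4, 6.
Hence w_h = C1*exp(4*x) + C2*exp(6*x).
For the particular solution try w_p = A0 + A1*x. Substituting and matching coefficients of each power of x gives A0 = -1/9, A1 = -1/6, so w_p = -1/9 - x/6.
General solution: w = -1/9 - x/6 + C1*exp(4*x) + C2*exp(6*x).
Apply the initial conditions: w(0) = -1/9 + C1 + C2 = 2 and w'(0) = -1/6 + 4*C1 + 6*C2 = 0. Solving gives C1 = 25/4, C2 = -149/36.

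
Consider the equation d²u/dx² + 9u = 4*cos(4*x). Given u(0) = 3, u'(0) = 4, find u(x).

Characteristic equation r² + 9 = 0 has discriminant (0)² - 4·(9) = -36 < 0, so r = ± 3i.
Hence u_h = C1*cos(3*x) + C2*sin(3*x).
Try u_p = A*cos(4*x) + B*sin(4*x). Substituting and equating the coefficients of cos(4x) and sin(4x) gives A = -4/7, B = 0, so u_p = -4*cos(4*x)/7.
General solution: u = -4*cos(4*x)/7 + C1*cos(3*x) + C2*sin(3*x).
Apply the initial conditions: u(0) = -4/7 + C1 = 3 and u'(0) = 3*C2 = 4. Solving gives C1 = 25/7, C2 = 4/3.

u = -4*cos(4*x)/7 + 4*sin(3*x)/3 + 25*cos(3*x)/7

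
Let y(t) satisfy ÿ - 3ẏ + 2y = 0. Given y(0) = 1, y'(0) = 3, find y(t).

Characteristic equation r² - 3r + 2 = 0 factors as (r - 1)(r - 2) = 0, so r = 1, 2.
Hence y_h = C1*exp(t) + C2*exp(2*t).
Apply the initial conditions: y(0) = C1 + C2 = 1 and y'(0) = C1 + 2*C2 = 3. Solving gives C1 = -1, C2 = 2.

y = -exp(t) + 2*exp(2*t)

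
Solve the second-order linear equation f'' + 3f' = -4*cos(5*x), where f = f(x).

f = C2 - 6*sin(5*x)/85 + 2*cos(5*x)/17 + C1*exp(-3*x)

Characteristic equation r² + 3r = 0 factors as (r + 3)r = 0, so r = -3, 0.
Hence f_h = C1*exp(-3*x) + C2.
Try f_p = A*cos(5*x) + B*sin(5*x). Substituting and equating the coefficients of cos(5x) and sin(5x) gives A = 2/17, B = -6/85, so f_p = -6*sin(5*x)/85 + 2*cos(5*x)/17.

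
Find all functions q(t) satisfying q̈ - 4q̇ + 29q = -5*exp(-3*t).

q = -exp(-3*t)/10 + C1*cos(5*t)*exp(2*t) + C2*exp(2*t)*sin(5*t)

Characteristic equation r² - 4r + 29 = 0 has discriminant (-4)² - 4·(29) = -100 < 0, so r = 2 ± 5i.
Hence q_h = C1*cos(5*t)*exp(2*t) + C2*exp(2*t)*sin(5*t).
Try q_p = A*exp(-3*t). Substituting into the equation and dividing by exp(-3*t) gives A = -1/10, so q_p = -exp(-3*t)/10.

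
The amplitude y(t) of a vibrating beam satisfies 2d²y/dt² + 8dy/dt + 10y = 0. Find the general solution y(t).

Divide through by 2: y'' + 4y' + 5y = 0.
Characteristic equation r² + 4r + 5 = 0 has discriminant (4)² - 4·(5) = -4 < 0, so r = -2 ± i.
Hence y_h = C1*cos(t)*exp(-2*t) + C2*exp(-2*t)*sin(t).

y = C1*cos(t)*exp(-2*t) + C2*exp(-2*t)*sin(t)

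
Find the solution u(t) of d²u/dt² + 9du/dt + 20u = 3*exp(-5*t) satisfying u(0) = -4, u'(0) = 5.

Characteristic equation r² + 9r + 20 = 0 factors as (r + 4)(r + 5) = 0, so r = -4, -5.
Hence u_h = C1*exp(-4*t) + C2*exp(-5*t).
Since exp(-5*t) solves the homogeneous equation (r = -5 is a root of multiplicity 1), multiply the trial by t. Try u_p = A*t*exp(-5*t). Substituting into the equation and dividing by exp(-5*t) gives A = -3, so u_p = -3*t*exp(-5*t).
General solution: u = C1*exp(-4*t) + C2*exp(-5*t) - 3*t*exp(-5*t).
Apply the initial conditions: u(0) = C1 + C2 = -4 and u'(0) = -3 - 5*C2 - 4*C1 = 5. Solving gives C1 = -12, C2 = 8.

u = -12*exp(-4*t) + 8*exp(-5*t) - 3*t*exp(-5*t)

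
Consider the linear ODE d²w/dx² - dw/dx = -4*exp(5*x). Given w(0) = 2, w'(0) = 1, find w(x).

Characteristic equation r² - r = 0 factors as (r - 1)r = 0, so r = 1, 0.
Hence w_h = C1*exp(x) + C2.
Try w_p = A*exp(5*x). Substituting into the equation and dividing by exp(5*x) gives A = -1/5, so w_p = -exp(5*x)/5.
General solution: w = C2 - exp(5*x)/5 + C1*exp(x).
Apply the initial conditions: w(0) = -1/5 + C1 + C2 = 2 and w'(0) = -1 + C1 = 1. Solving gives C1 = 2, C2 = 1/5.

w = 1/5 + 2*exp(x) - exp(5*x)/5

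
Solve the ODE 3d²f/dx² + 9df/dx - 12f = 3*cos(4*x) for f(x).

f = -5*cos(4*x)/136 + 3*sin(4*x)/136 + C1*exp(x) + C2*exp(-4*x)

Divide through by 3: f'' + 3f' - 4f = cos(4*x).
Characteristic equation r² + 3r - 4 = 0 factors as (r - 1)(r + 4) = 0, so r = 1, -4.
Hence f_h = C1*exp(x) + C2*exp(-4*x).
Try f_p = A*cos(4*x) + B*sin(4*x). Substituting and equating the coefficients of cos(4x) and sin(4x) gives A = -5/136, B = 3/136, so f_p = -5*cos(4*x)/136 + 3*sin(4*x)/136.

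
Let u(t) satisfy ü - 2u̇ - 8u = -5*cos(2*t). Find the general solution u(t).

u = sin(2*t)/8 + 3*cos(2*t)/8 + C1*exp(-2*t) + C2*exp(4*t)

Characteristic equation r² - 2r - 8 = 0 factors as (r + 2)(r - 4) = 0, so r = -2, 4.
Hence u_h = C1*exp(-2*t) + C2*exp(4*t).
Try u_p = A*cos(2*t) + B*sin(2*t). Substituting and equating the coefficients of cos(2t) and sin(2t) gives A = 3/8, B = 1/8, so u_p = sin(2*t)/8 + 3*cos(2*t)/8.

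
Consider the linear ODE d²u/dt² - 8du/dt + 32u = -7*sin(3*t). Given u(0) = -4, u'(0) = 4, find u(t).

u = -168*cos(3*t)/1105 - 161*sin(3*t)/1105 - 4252*cos(4*t)*exp(4*t)/1105 + 21911*exp(4*t)*sin(4*t)/4420

Characteristic equation r² - 8r + 32 = 0 has discriminant (-8)² - 4·(32) = -64 < 0, so r = 4 ± 4i.
Hence u_h = C1*cos(4*t)*exp(4*t) + C2*exp(4*t)*sin(4*t).
Try u_p = A*cos(3*t) + B*sin(3*t). Substituting and equating the coefficients of cos(3t) and sin(3t) gives A = -168/1105, B = -161/1105, so u_p = -168*cos(3*t)/1105 - 161*sin(3*t)/1105.
General solution: u = -168*cos(3*t)/1105 - 161*sin(3*t)/1105 + C1*cos(4*t)*exp(4*t) + C2*exp(4*t)*sin(4*t).
Apply the initial conditions: u(0) = -168/1105 + C1 = -4 and u'(0) = -483/1105 + 4*C1 + 4*C2 = 4. Solving gives C1 = -4252/1105, C2 = 21911/4420.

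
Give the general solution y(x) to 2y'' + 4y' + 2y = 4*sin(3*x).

y = -4*sin(3*x)/25 - 3*cos(3*x)/25 + C1*exp(-x) + C2*x*exp(-x)

Divide through by 2: y'' + 2y' + y = 2*sin(3*x).
Characteristic equation r² + 2r + 1 = 0 has discriminant (2)² - 4·(1) = 0, so r = -1 is a repeated root.
Hence y_h = (C1 + C2*x)*exp(-x).
Try y_p = A*cos(3*x) + B*sin(3*x). Substituting and equating the coefficients of cos(3x) and sin(3x) gives A = -3/25, B = -4/25, so y_p = -4*sin(3*x)/25 - 3*cos(3*x)/25.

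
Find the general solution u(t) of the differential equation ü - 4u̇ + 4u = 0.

u = C1*exp(2*t) + C2*t*exp(2*t)

Characteristic equation r² - 4r + 4 = 0 has discriminant (-4)² - 4·(4) = 0, so r = 2 is a repeated root.
Hence u_h = (C1 + C2*t)*exp(2*t).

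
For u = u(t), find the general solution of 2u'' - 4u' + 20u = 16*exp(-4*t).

u = 4*exp(-4*t)/17 + C1*cos(3*t)*exp(t) + C2*exp(t)*sin(3*t)

Divide through by 2: u'' - 2u' + 10u = 8*exp(-4*t).
Characteristic equation r² - 2r + 10 = 0 has discriminant (-2)² - 4·(10) = -36 < 0, so r = 1 ± 3i.
Hence u_h = C1*cos(3*t)*exp(t) + C2*exp(t)*sin(3*t).
Try u_p = A*exp(-4*t). Substituting into the equation and dividing by exp(-4*t) gives A = 4/17, so u_p = 4*exp(-4*t)/17.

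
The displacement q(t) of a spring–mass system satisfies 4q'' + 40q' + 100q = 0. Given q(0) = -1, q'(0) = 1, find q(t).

q = -exp(-5*t) - 4*t*exp(-5*t)

Divide through by 4: q'' + 10q' + 25q = 0.
Characteristic equation r² + 10r + 25 = 0 has discriminant (10)² - 4·(25) = 0, so r = -5 is a repeated root.
Hence q_h = (C1 + C2*t)*exp(-5*t).
Apply the initial conditions: q(0) = C1 = -1 and q'(0) = C2 - 5*C1 = 1. Solving gives C1 = -1, C2 = -4.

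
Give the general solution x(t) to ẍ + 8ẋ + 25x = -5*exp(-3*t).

x = -exp(-3*t)/2 + C1*cos(3*t)*exp(-4*t) + C2*exp(-4*t)*sin(3*t)

Characteristic equation r² + 8r + 25 = 0 has discriminant (8)² - 4·(25) = -36 < 0, so r = -4 ± 3i.
Hence x_h = C1*cos(3*t)*exp(-4*t) + C2*exp(-4*t)*sin(3*t).
Try x_p = A*exp(-3*t). Substituting into the equation and dividing by exp(-3*t) gives A = -1/2, so x_p = -exp(-3*t)/2.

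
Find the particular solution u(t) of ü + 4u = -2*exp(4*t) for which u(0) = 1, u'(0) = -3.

u = -13*sin(2*t)/10 - exp(4*t)/10 + 11*cos(2*t)/10

Characteristic equation r² + 4 = 0 has discriminant (0)² - 4·(4) = -16 < 0, so r = ± 2i.
Hence u_h = C1*cos(2*t) + C2*sin(2*t).
Try u_p = A*exp(4*t). Substituting into the equation and dividing by exp(4*t) gives A = -1/10, so u_p = -exp(4*t)/10.
General solution: u = -exp(4*t)/10 + C1*cos(2*t) + C2*sin(2*t).
Apply the initial conditions: u(0) = -1/10 + C1 = 1 and u'(0) = -2/5 + 2*C2 = -3. Solving gives C1 = 11/10, C2 = -13/10.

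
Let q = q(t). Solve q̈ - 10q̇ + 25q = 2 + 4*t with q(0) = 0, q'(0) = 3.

Characteristic equation r² - 10r + 25 = 0 has discriminant (-10)² - 4·(25) = 0, so r = 5 is a repeated root.
Hence q_h = (C1 + C2*t)*exp(5*t).
For the particular solution try q_p = A0 + A1*t. Substituting and matching coefficients of each power of t gives A0 = 18/125, A1 = 4/25, so q_p = 18/125 + 4*t/25.
General solution: q = 18/125 + 4*t/25 + C1*exp(5*t) + C2*t*exp(5*t).
Apply the initial conditions: q(0) = 18/125 + C1 = 0 and q'(0) = 4/25 + C2 + 5*C1 = 3. Solving gives C1 = -18/125, C2 = 89/25.

q = 18/125 - 18*exp(5*t)/125 + 4*t/25 + 89*t*exp(5*t)/25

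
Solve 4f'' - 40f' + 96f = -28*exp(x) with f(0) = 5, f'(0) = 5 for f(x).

f = -41*exp(6*x)/5 - 7*exp(x)/15 + 41*exp(4*x)/3

Divide through by 4: f'' - 10f' + 24f = -7*exp(x).
Characteristic equation r² - 10r + 24 = 0 factors as (r - 6)(r - 4) = 0, so r = 6, 4.
Hence f_h = C1*exp(6*x) + C2*exp(4*x).
Try f_p = A*exp(x). Substituting into the equation and dividing by exp(x) gives A = -7/15, so f_p = -7*exp(x)/15.
General solution: f = -7*exp(x)/15 + C1*exp(6*x) + C2*exp(4*x).
Apply the initial conditions: f(0) = -7/15 + C1 + C2 = 5 and f'(0) = -7/15 + 4*C2 + 6*C1 = 5. Solving gives C1 = -41/5, C2 = 41/3.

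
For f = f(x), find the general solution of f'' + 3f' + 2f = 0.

Characteristic equation r² + 3r + 2 = 0 factors as (r + 2)(r + 1) = 0, so r = -2, -1.
Hence f_h = C1*exp(-2*x) + C2*exp(-x).

f = C1*exp(-2*x) + C2*exp(-x)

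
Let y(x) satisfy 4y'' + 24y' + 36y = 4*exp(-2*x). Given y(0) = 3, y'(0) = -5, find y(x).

y = 2*exp(-3*x) + 3*x*exp(-3*x) + exp(-2*x)

Divide through by 4: y'' + 6y' + 9y = exp(-2*x).
Characteristic equation r² + 6r + 9 = 0 has discriminant (6)² - 4·(9) = 0, so r = -3 is a repeated root.
Hence y_h = (C1 + C2*x)*exp(-3*x).
Try y_p = A*exp(-2*x). Substituting into the equation and dividing by exp(-2*x) gives A = 1, so y_p = exp(-2*x).
General solution: y = C1*exp(-3*x) + C2*x*exp(-3*x) + exp(-2*x).
Apply the initial conditions: y(0) = 1 + C1 = 3 and y'(0) = -2 + C2 - 3*C1 = -5. Solving gives C1 = 2, C2 = 3.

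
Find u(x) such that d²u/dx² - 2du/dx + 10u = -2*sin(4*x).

Characteristic equation r² - 2r + 10 = 0 has discriminant (-2)² - 4·(10) = -36 < 0, so r = 1 ± 3i.
Hence u_h = C1*cos(3*x)*exp(x) + C2*exp(x)*sin(3*x).
Try u_p = A*cos(4*x) + B*sin(4*x). Substituting and equating the coefficients of cos(4x) and sin(4x) gives A = -4/25, B = 3/25, so u_p = -4*cos(4*x)/25 + 3*sin(4*x)/25.

u = -4*cos(4*x)/25 + 3*sin(4*x)/25 + C1*cos(3*x)*exp(x) + C2*exp(x)*sin(3*x)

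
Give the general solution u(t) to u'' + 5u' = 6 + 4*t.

u = C2 + 2*t**2/5 + 26*t/25 + C1*exp(-5*t)

Characteristic equation r² + 5r = 0 factors as (r + 5)r = 0, so r = -5, 0.
Hence u_h = C1*exp(-5*t) + C2.
Since 0 is a characteristic root (multiplicity 1), multiply the polynomial trial by t: try u_p = t*(A0 + A1*t). Substituting and matching coefficients of each power of t gives A0 = 26/25, A1 = 2/5, so u_p = 2*t^2/5 + 26*t/25.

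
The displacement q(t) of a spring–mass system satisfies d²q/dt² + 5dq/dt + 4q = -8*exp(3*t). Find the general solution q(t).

Characteristic equation r² + 5r + 4 = 0 factors as (r + 4)(r + 1) = 0, so r = -4, -1.
Hence q_h = C1*exp(-4*t) + C2*exp(-t).
Try q_p = A*exp(3*t). Substituting into the equation and dividing by exp(3*t) gives A = -2/7, so q_p = -2*exp(3*t)/7.

q = -2*exp(3*t)/7 + C1*exp(-4*t) + C2*exp(-t)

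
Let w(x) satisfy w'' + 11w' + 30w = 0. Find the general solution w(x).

w = C1*exp(-6*x) + C2*exp(-5*x)

Characteristic equation r² + 11r + 30 = 0 factors as (r + 6)(r + 5) = 0, so r = -6, -5.
Hence w_h = C1*exp(-6*x) + C2*exp(-5*x).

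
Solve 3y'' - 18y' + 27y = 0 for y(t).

y = C1*exp(3*t) + C2*t*exp(3*t)

Divide through by 3: y'' - 6y' + 9y = 0.
Characteristic equation r² - 6r + 9 = 0 has discriminant (-6)² - 4·(9) = 0, so r = 3 is a repeated root.
Hence y_h = (C1 + C2*t)*exp(3*t).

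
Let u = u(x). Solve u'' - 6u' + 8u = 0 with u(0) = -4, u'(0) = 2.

u = -9*exp(2*x) + 5*exp(4*x)

Characteristic equation r² - 6r + 8 = 0 factors as (r - 2)(r - 4) = 0, so r = 2, 4.
Hence u_h = C1*exp(2*x) + C2*exp(4*x).
Apply the initial conditions: u(0) = C1 + C2 = -4 and u'(0) = 2*C1 + 4*C2 = 2. Solving gives C1 = -9, C2 = 5.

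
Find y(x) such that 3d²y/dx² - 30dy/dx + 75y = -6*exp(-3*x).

y = -exp(-3*x)/32 + C1*exp(5*x) + C2*x*exp(5*x)

Divide through by 3: y'' - 10y' + 25y = -2*exp(-3*x).
Characteristic equation r² - 10r + 25 = 0 has discriminant (-10)² - 4·(25) = 0, so r = 5 is a repeated root.
Hence y_h = (C1 + C2*x)*exp(5*x).
Try y_p = A*exp(-3*x). Substituting into the equation and dividing by exp(-3*x) gives A = -1/32, so y_p = -exp(-3*x)/32.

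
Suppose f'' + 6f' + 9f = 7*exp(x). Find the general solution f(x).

f = 7*exp(x)/16 + C1*exp(-3*x) + C2*x*exp(-3*x)

Characteristic equation r² + 6r + 9 = 0 has discriminant (6)² - 4·(9) = 0, so r = -3 is a repeated root.
Hence f_h = (C1 + C2*x)*exp(-3*x).
Try f_p = A*exp(x). Substituting into the equation and dividing by exp(x) gives A = 7/16, so f_p = 7*exp(x)/16.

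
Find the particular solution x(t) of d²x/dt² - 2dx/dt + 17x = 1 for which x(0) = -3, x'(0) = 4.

x = 1/17 - 52*cos(4*t)*exp(t)/17 + 30*exp(t)*sin(4*t)/17

Characteristic equation r² - 2r + 17 = 0 has discriminant (-2)² - 4·(17) = -64 < 0, so r = 1 ± 4i.
Hence x_h = C1*cos(4*t)*exp(t) + C2*exp(t)*sin(4*t).
For the particular solution try x_p = A0. Substituting and matching coefficients of each power of t gives A0 = 1/17, so x_p = 1/17.
General solution: x = 1/17 + C1*cos(4*t)*exp(t) + C2*exp(t)*sin(4*t).
Apply the initial conditions: x(0) = 1/17 + C1 = -3 and x'(0) = C1 + 4*C2 = 4. Solving gives C1 = -52/17, C2 = 30/17.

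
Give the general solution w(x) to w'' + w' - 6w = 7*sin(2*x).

w = -35*sin(2*x)/52 - 7*cos(2*x)/52 + C1*exp(-3*x) + C2*exp(2*x)

Characteristic equation r² + r - 6 = 0 factors as (r + 3)(r - 2) = 0, so r = -3, 2.
Hence w_h = C1*exp(-3*x) + C2*exp(2*x).
Try w_p = A*cos(2*x) + B*sin(2*x). Substituting and equating the coefficients of cos(2x) and sin(2x) gives A = -7/52, B = -35/52, so w_p = -35*sin(2*x)/52 - 7*cos(2*x)/52.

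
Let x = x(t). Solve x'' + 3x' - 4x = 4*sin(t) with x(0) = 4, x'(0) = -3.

x = 3*exp(t) - 10*sin(t)/17 - 6*cos(t)/17 + 23*exp(-4*t)/17

Characteristic equation r² + 3r - 4 = 0 factors as (r + 4)(r - 1) = 0, so r = -4, 1.
Hence x_h = C1*exp(-4*t) + C2*exp(t).
Try x_p = A*cos(t) + B*sin(t). Substituting and equating the coefficients of cos(t) and sin(t) gives A = -6/17, B = -10/17, so x_p = -10*sin(t)/17 - 6*cos(t)/17.
General solution: x = -10*sin(t)/17 - 6*cos(t)/17 + C1*exp(-4*t) + C2*exp(t).
Apply the initial conditions: x(0) = -6/17 + C1 + C2 = 4 and x'(0) = -10/17 + C2 - 4*C1 = -3. Solving gives C1 = 23/17, C2 = 3.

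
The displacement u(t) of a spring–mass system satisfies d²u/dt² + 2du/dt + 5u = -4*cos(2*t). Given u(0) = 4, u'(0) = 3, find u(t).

Characteristic equation r² + 2r + 5 = 0 has discriminant (2)² - 4·(5) = -16 < 0, so r = -1 ± 2i.
Hence u_h = C1*cos(2*t)*exp(-t) + C2*exp(-t)*sin(2*t).
Try u_p = A*cos(2*t) + B*sin(2*t). Substituting and equating the coefficients of cos(2t) and sin(2t) gives A = -4/17, B = -16/17, so u_p = -16*sin(2*t)/17 - 4*cos(2*t)/17.
General solution: u = -16*sin(2*t)/17 - 4*cos(2*t)/17 + C1*cos(2*t)*exp(-t) + C2*exp(-t)*sin(2*t).
Apply the initial conditions: u(0) = -4/17 + C1 = 4 and u'(0) = -32/17 - C1 + 2*C2 = 3. Solving gives C1 = 72/17, C2 = 155/34.

u = -16*sin(2*t)/17 - 4*cos(2*t)/17 + 72*cos(2*t)*exp(-t)/17 + 155*exp(-t)*sin(2*t)/34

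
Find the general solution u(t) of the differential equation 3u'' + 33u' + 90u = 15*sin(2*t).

u = -11*cos(2*t)/116 + 13*sin(2*t)/116 + C1*exp(-6*t) + C2*exp(-5*t)

Divide through by 3: u'' + 11u' + 30u = 5*sin(2*t).
Characteristic equation r² + 11r + 30 = 0 factors as (r + 6)(r + 5) = 0, so r = -6, -5.
Hence u_h = C1*exp(-6*t) + C2*exp(-5*t).
Try u_p = A*cos(2*t) + B*sin(2*t). Substituting and equating the coefficients of cos(2t) and sin(2t) gives A = -11/116, B = 13/116, so u_p = -11*cos(2*t)/116 + 13*sin(2*t)/116.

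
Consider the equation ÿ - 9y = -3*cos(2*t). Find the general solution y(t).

Characteristic equation r² - 9 = 0 factors as (r - 3)(r + 3) = 0, so r = 3, -3.
Hence y_h = C1*exp(3*t) + C2*exp(-3*t).
Try y_p = A*cos(2*t) + B*sin(2*t). Substituting and equating the coefficients of cos(2t) and sin(2t) gives A = 3/13, B = 0, so y_p = 3*cos(2*t)/13.

y = 3*cos(2*t)/13 + C1*exp(3*t) + C2*exp(-3*t)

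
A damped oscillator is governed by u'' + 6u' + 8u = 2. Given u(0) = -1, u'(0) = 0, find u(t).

u = 1/4 - 5*exp(-2*t)/2 + 5*exp(-4*t)/4

Characteristic equation r² + 6r + 8 = 0 factors as (r + 2)(r + 4) = 0, so r = -2, -4.
Hence u_h = C1*exp(-2*t) + C2*exp(-4*t).
For the particular solution try u_p = A0. Substituting and matching coefficients of each power of t gives A0 = 1/4, so u_p = 1/4.
General solution: u = 1/4 + C1*exp(-2*t) + C2*exp(-4*t).
Apply the initial conditions: u(0) = 1/4 + C1 + C2 = -1 and u'(0) = -4*C2 - 2*C1 = 0. Solving gives C1 = -5/2, C2 = 5/4.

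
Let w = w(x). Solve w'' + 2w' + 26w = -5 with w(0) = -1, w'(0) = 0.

Characteristic equation r² + 2r + 26 = 0 has discriminant (2)² - 4·(26) = -100 < 0, so r = -1 ± 5i.
Hence w_h = C1*cos(5*x)*exp(-x) + C2*exp(-x)*sin(5*x).
For the particular solution try w_p = A0. Substituting and matching coefficients of each power of x gives A0 = -5/26, so w_p = -5/26.
General solution: w = -5/26 + C1*cos(5*x)*exp(-x) + C2*exp(-x)*sin(5*x).
Apply the initial conditions: w(0) = -5/26 + C1 = -1 and w'(0) = -C1 + 5*C2 = 0. Solving gives C1 = -21/26, C2 = -21/130.

w = -5/26 - 21*cos(5*x)*exp(-x)/26 - 21*exp(-x)*sin(5*x)/130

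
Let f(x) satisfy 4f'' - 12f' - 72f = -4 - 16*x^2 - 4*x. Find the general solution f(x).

f = 1/12 - x/54 + 2*x**2/9 + C1*exp(-3*x) + C2*exp(6*x)

Divide through by 4: f'' - 3f' - 18f = -1 - x - 4*x^2.
Characteristic equation r² - 3r - 18 = 0 factors as (r + 3)(r - 6) = 0, so r = -3, 6.
Hence f_h = C1*exp(-3*x) + C2*exp(6*x).
For the particular solution try f_p = A0 + A1*x + A2*x^2. Substituting and matching coefficients of each power of x gives A0 = 1/12, A1 = -1/54, A2 = 2/9, so f_p = 1/12 - x/54 + 2*x^2/9.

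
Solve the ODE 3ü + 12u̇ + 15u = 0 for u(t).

u = C1*cos(t)*exp(-2*t) + C2*exp(-2*t)*sin(t)

Divide through by 3: u'' + 4u' + 5u = 0.
Characteristic equation r² + 4r + 5 = 0 has discriminant (4)² - 4·(5) = -4 < 0, so r = -2 ± i.
Hence u_h = C1*cos(t)*exp(-2*t) + C2*exp(-2*t)*sin(t).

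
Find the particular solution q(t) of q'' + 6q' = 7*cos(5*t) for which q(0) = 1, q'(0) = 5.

Characteristic equation r² + 6r = 0 factors as (r + 6)r = 0, so r = -6, 0.
Hence q_h = C1*exp(-6*t) + C2.
Try q_p = A*cos(5*t) + B*sin(5*t). Substituting and equating the coefficients of cos(5t) and sin(5t) gives A = -7/61, B = 42/305, so q_p = -7*cos(5*t)/61 + 42*sin(5*t)/305.
General solution: q = C2 - 7*cos(5*t)/61 + 42*sin(5*t)/305 + C1*exp(-6*t).
Apply the initial conditions: q(0) = -7/61 + C1 + C2 = 1 and q'(0) = 42/61 - 6*C1 = 5. Solving gives C1 = -263/366, C2 = 11/6.

q = 11/6 - 263*exp(-6*t)/366 - 7*cos(5*t)/61 + 42*sin(5*t)/305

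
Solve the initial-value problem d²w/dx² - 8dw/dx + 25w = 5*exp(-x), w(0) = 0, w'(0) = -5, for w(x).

Characteristic equation r² - 8r + 25 = 0 has discriminant (-8)² - 4·(25) = -36 < 0, so r = 4 ± 3i.
Hence w_h = C1*cos(3*x)*exp(4*x) + C2*exp(4*x)*sin(3*x).
Try w_p = A*exp(-x). Substituting into the equation and dividing by exp(-x) gives A = 5/34, so w_p = 5*exp(-x)/34.
General solution: w = 5*exp(-x)/34 + C1*cos(3*x)*exp(4*x) + C2*exp(4*x)*sin(3*x).
Apply the initial conditions: w(0) = 5/34 + C1 = 0 and w'(0) = -5/34 + 3*C2 + 4*C1 = -5. Solving gives C1 = -5/34, C2 = -145/102.

w = 5*exp(-x)/34 - 145*exp(4*x)*sin(3*x)/102 - 5*cos(3*x)*exp(4*x)/34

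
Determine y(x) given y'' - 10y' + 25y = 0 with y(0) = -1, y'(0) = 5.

Characteristic equation r² - 10r + 25 = 0 has discriminant (-10)² - 4·(25) = 0, so r = 5 is a repeated root.
Hence y_h = (C1 + C2*x)*exp(5*x).
Apply the initial conditions: y(0) = C1 = -1 and y'(0) = C2 + 5*C1 = 5. Solving gives C1 = -1, C2 = 10.

y = -exp(5*x) + 10*x*exp(5*x)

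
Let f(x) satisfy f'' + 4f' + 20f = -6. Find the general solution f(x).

Characteristic equation r² + 4r + 20 = 0 has discriminant (4)² - 4·(20) = -64 < 0, so r = -2 ± 4i.
Hence f_h = C1*cos(4*x)*exp(-2*x) + C2*exp(-2*x)*sin(4*x).
For the particular solution try f_p = A0. Substituting and matching coefficients of each power of x gives A0 = -3/10, so f_p = -3/10.

f = -3/10 + C1*cos(4*x)*exp(-2*x) + C2*exp(-2*x)*sin(4*x)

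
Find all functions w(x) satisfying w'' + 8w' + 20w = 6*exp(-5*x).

Characteristic equation r² + 8r + 20 = 0 has discriminant (8)² - 4·(20) = -16 < 0, so r = -4 ± 2i.
Hence w_h = C1*cos(2*x)*exp(-4*x) + C2*exp(-4*x)*sin(2*x).
Try w_p = A*exp(-5*x). Substituting into the equation and dividing by exp(-5*x) gives A = 6/5, so w_p = 6*exp(-5*x)/5.

w = 6*exp(-5*x)/5 + C1*cos(2*x)*exp(-4*x) + C2*exp(-4*x)*sin(2*x)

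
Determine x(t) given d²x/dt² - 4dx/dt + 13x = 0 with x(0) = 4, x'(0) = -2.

x = 4*cos(3*t)*exp(2*t) - 10*exp(2*t)*sin(3*t)/3

Characteristic equation r² - 4r + 13 = 0 has discriminant (-4)² - 4·(13) = -36 < 0, so r = 2 ± 3i.
Hence x_h = C1*cos(3*t)*exp(2*t) + C2*exp(2*t)*sin(3*t).
Apply the initial conditions: x(0) = C1 = 4 and x'(0) = 2*C1 + 3*C2 = -2. Solving gives C1 = 4, C2 = -10/3.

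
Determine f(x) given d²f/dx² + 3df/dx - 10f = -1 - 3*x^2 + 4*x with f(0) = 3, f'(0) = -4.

Characteristic equation r² + 3r - 10 = 0 factors as (r + 5)(r - 2) = 0, so r = -5, 2.
Hence f_h = C1*exp(-5*x) + C2*exp(2*x).
For the particular solution try f_p = A0 + A1*x + A2*x^2. Substituting and matching coefficients of each power of x gives A0 = 47/500, A1 = -11/50, A2 = 3/10, so f_p = 47/500 - 11*x/50 + 3*x^2/10.
General solution: f = 47/500 - 11*x/50 + 3*x^2/10 + C1*exp(-5*x) + C2*exp(2*x).
Apply the initial conditions: f(0) = 47/500 + C1 + C2 = 3 and f'(0) = -11/50 - 5*C1 + 2*C2 = -4. Solving gives C1 = 1199/875, C2 = 43/28.

f = 47/500 - 11*x/50 + 3*x**2/10 + 43*exp(2*x)/28 + 1199*exp(-5*x)/875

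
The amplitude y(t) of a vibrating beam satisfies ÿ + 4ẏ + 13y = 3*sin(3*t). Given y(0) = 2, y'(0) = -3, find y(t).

y = -9*cos(3*t)/40 + 3*sin(3*t)/40 + 49*exp(-2*t)*sin(3*t)/120 + 89*cos(3*t)*exp(-2*t)/40

Characteristic equation r² + 4r + 13 = 0 has discriminant (4)² - 4·(13) = -36 < 0, so r = -2 ± 3i.
Hence y_h = C1*cos(3*t)*exp(-2*t) + C2*exp(-2*t)*sin(3*t).
Try y_p = A*cos(3*t) + B*sin(3*t). Substituting and equating the coefficients of cos(3t) and sin(3t) gives A = -9/40, B = 3/40, so y_p = -9*cos(3*t)/40 + 3*sin(3*t)/40.
General solution: y = -9*cos(3*t)/40 + 3*sin(3*t)/40 + C1*cos(3*t)*exp(-2*t) + C2*exp(-2*t)*sin(3*t).
Apply the initial conditions: y(0) = -9/40 + C1 = 2 and y'(0) = 9/40 - 2*C1 + 3*C2 = -3. Solving gives C1 = 89/40, C2 = 49/120.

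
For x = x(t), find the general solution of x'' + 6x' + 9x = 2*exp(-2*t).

x = 2*exp(-2*t) + C1*exp(-3*t) + C2*t*exp(-3*t)

Characteristic equation r² + 6r + 9 = 0 has discriminant (6)² - 4·(9) = 0, so r = -3 is a repeated root.
Hence x_h = (C1 + C2*t)*exp(-3*t).
Try x_p = A*exp(-2*t). Substituting into the equation and dividing by exp(-2*t) gives A = 2, so x_p = 2*exp(-2*t).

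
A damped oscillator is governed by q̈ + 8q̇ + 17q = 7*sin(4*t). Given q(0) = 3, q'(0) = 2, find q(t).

q = -224*cos(4*t)/1025 + 7*sin(4*t)/1025 + 3299*cos(t)*exp(-4*t)/1025 + 15218*exp(-4*t)*sin(t)/1025

Characteristic equation r² + 8r + 17 = 0 has discriminant (8)² - 4·(17) = -4 < 0, so r = -4 ± i.
Hence q_h = C1*cos(t)*exp(-4*t) + C2*exp(-4*t)*sin(t).
Try q_p = A*cos(4*t) + B*sin(4*t). Substituting and equating the coefficients of cos(4t) and sin(4t) gives A = -224/1025, B = 7/1025, so q_p = -224*cos(4*t)/1025 + 7*sin(4*t)/1025.
General solution: q = -224*cos(4*t)/1025 + 7*sin(4*t)/1025 + C1*cos(t)*exp(-4*t) + C2*exp(-4*t)*sin(t).
Apply the initial conditions: q(0) = -224/1025 + C1 = 3 and q'(0) = 28/1025 + C2 - 4*C1 = 2. Solving gives C1 = 3299/1025, C2 = 15218/1025.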